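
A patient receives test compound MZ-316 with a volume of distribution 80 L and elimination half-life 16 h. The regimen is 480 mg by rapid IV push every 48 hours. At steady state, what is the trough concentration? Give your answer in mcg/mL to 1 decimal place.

The dosing interval is 3 half-lives, so f = 2^(−3) = 0.125.
At steady state, R = 1/(1 − 0.125) = 8/7.
Single-dose peak C₀ = D/Vd = 480/80 = 6 mcg/mL.
Steady-state peak Cmax,ss = C₀·R = 6 × 8/7 ≈ 6.857 mcg/mL.
Steady-state trough Cmin,ss = Cmax,ss·f ≈ 6.857 × 0.125 ≈ 0.857 mcg/mL.

0.9 mcg/mL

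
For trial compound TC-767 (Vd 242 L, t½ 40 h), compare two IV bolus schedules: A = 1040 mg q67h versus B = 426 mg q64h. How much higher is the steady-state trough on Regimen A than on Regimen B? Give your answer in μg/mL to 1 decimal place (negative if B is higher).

1.1 μg/mL

Regimen A: f = (1/2)^(67/40) ≈ 0.3132; Cmin,ss = (1040/242)·f/(1−f) ≈ 1.960 μg/mL.
Regimen B: f = (1/2)^(64/40) ≈ 0.3299; Cmin,ss = (426/242)·f/(1−f) ≈ 0.867 μg/mL.
Difference ≈ 1.960 − 0.867 ≈ 1.093 μg/mL.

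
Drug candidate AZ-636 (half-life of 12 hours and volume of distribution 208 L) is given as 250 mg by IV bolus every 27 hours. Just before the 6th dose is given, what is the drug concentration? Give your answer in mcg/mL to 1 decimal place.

0.3 mcg/mL

f = (1/2)^(τ/t½) = (1/2)^(27/12) ≈ 0.2102.
C₀ = D/Vd = 250/208 ≈ 1.202 mcg/mL.
Before the 6th dose, 5 doses have been given. Superposition: Cmin = C₀·(f + f² + … + f^5).
≈ 1.202 × (0.2102 + 0.0442 + 0.0093 + 0.0020 + 0.0004) ≈ 1.202 × 0.2661 ≈ 0.320 mcg/mL.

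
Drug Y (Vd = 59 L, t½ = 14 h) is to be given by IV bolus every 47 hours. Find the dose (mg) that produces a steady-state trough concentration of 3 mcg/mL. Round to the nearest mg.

τ/t½ = 47/14 ≈ 3.3571, so f = (1/2)^(47/14) ≈ 0.097589.
Cmin,ss = (D/Vd)·f/(1−f), so D = Cmin,ss·Vd·(1−f)/f.
D = 3 × 59 × (1−f)/f ≈ 3 × 59 × 9.24706 ≈ 1636.73 mg.

1637 mg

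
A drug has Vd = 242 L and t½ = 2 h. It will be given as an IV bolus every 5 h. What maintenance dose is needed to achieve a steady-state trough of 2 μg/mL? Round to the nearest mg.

2254 mg

τ/t½ = 5/2 ≈ 2.5, so f = (1/2)^(5/2) ≈ 0.176777.
Cmin,ss = (D/Vd)·f/(1−f), so D = Cmin,ss·Vd·(1−f)/f.
D = 2 × 242 × (1−f)/f ≈ 2 × 242 × 4.65684 ≈ 2253.91 mg.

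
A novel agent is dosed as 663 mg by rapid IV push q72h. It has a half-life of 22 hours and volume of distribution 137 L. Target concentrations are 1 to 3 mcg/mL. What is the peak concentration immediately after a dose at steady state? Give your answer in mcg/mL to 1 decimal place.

τ/t½ = 72/22 ≈ 3.2727, so fraction remaining f = (1/2)^(72/22) ≈ 0.1035.
Accumulation ratio R = 1/(1 − f) ≈ 1/0.8965 ≈ 1.1154.
Each bolus raises the concentration by D/Vd = 663/137 ≈ 4.839 mcg/mL.
Steady-state peak Cmax,ss = C₀·R ≈ 4.839 × 1.1154 ≈ 5.397 mcg/mL.
Peak 5.4 mcg/mL vs MTC 3 mcg/mL: exceeds toxic threshold.

5.4 mcg/mL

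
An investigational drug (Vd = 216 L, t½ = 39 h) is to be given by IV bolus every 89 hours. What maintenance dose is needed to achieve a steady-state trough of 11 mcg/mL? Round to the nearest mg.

τ/t½ = 89/39 ≈ 2.2821, so f = (1/2)^(89/39) ≈ 0.205605.
Cmin,ss = (D/Vd)·f/(1−f), so D = Cmin,ss·Vd·(1−f)/f.
D = 11 × 216 × (1−f)/f ≈ 11 × 216 × 3.86369 ≈ 9180.13 mg.

9180 mg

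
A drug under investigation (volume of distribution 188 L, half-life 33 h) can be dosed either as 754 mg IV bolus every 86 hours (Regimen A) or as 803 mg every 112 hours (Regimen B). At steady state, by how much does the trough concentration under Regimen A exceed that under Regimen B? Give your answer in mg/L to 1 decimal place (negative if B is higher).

0.3 mg/L

Regimen A: f = (1/2)^(86/33) ≈ 0.1642; Cmin,ss = (754/188)·f/(1−f) ≈ 0.788 mg/L.
Regimen B: f = (1/2)^(112/33) ≈ 0.0951; Cmin,ss = (803/188)·f/(1−f) ≈ 0.449 mg/L.
Difference ≈ 0.788 − 0.449 ≈ 0.339 mg/L.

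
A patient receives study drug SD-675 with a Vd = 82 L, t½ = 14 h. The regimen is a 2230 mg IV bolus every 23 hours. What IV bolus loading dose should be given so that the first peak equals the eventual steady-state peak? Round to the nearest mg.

3280 mg

f = (1/2)^(23/14) ≈ 0.320222; accumulation ratio R = 1/(1−f) ≈ 1.47107.
Loading dose to hit Cmax,ss on first dose: D_load = D_maint·R ≈ 2230 × 1.47107 ≈ 3280.49 mg.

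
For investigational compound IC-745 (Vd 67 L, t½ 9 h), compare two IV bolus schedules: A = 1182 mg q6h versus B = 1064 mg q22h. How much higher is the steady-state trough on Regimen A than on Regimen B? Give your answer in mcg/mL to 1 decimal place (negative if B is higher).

Regimen A: f = (1/2)^(6/9) ≈ 0.6300; Cmin,ss = (1182/67)·f/(1−f) ≈ 30.039 mcg/mL.
Regimen B: f = (1/2)^(22/9) ≈ 0.1837; Cmin,ss = (1064/67)·f/(1−f) ≈ 3.574 mcg/mL.
Difference ≈ 30.039 − 3.574 ≈ 26.465 mcg/mL.

26.5 mcg/mL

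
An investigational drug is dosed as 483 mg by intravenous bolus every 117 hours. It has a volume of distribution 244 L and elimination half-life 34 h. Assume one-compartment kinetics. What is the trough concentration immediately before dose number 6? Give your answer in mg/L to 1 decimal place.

f = (1/2)^(τ/t½) = (1/2)^(117/34) ≈ 0.0921.
C₀ = D/Vd = 483/244 ≈ 1.980 mg/L.
Before the 6th dose, 5 doses have been given. Superposition: Cmin = C₀·(f + f² + … + f^5).
≈ 1.980 × (0.0921 + 0.0085 + 0.0008 + 0.0001 + 0.0000) ≈ 1.980 × 0.1015 ≈ 0.201 mg/L.

0.2 mg/L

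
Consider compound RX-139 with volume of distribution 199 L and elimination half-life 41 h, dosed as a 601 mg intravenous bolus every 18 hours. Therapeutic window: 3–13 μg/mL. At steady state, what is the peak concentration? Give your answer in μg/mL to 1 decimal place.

k = ln2/t½ = ln2/41 ≈ 0.016906 h⁻¹; fraction remaining f = e^(−kτ) = e^(−0.016906×18) ≈ 0.7376.
Accumulation ratio R = 1/(1 − f) ≈ 1/0.2624 ≈ 3.8110.
Single-dose peak C₀ = D/Vd = 601/199 ≈ 3.020 μg/mL.
Steady-state peak Cmax,ss = C₀·R ≈ 3.020 × 3.8110 ≈ 11.509 μg/mL.
Peak 11.5 μg/mL vs MTC 13 μg/mL: below toxic threshold.

11.5 μg/mL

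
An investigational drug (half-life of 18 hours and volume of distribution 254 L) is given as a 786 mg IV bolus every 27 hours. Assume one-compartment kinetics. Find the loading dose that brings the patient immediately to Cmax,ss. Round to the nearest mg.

f = (1/2)^(27/18) ≈ 0.353553; accumulation ratio R = 1/(1−f) ≈ 1.54692.
Loading dose to hit Cmax,ss on first dose: D_load = D_maint·R ≈ 786 × 1.54692 ≈ 1215.88 mg.

1216 mg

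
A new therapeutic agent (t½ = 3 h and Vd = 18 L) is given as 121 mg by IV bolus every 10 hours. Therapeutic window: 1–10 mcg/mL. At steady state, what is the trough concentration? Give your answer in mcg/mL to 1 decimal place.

k = ln2/t½ = ln2/3 ≈ 0.231049 h⁻¹; fraction remaining f = e^(−kτ) = e^(−0.231049×10) ≈ 0.0992.
Accumulation ratio R = 1/(1 − f) ≈ 1/0.9008 ≈ 1.1101.
Single-dose peak C₀ = D/Vd = 121/18 ≈ 6.722 mcg/mL.
Cmax,ss = C₀/(1 − f) ≈ 6.722/0.9008 ≈ 7.462 mcg/mL.
Steady-state trough Cmin,ss = Cmax,ss·f ≈ 7.462 × 0.0992 ≈ 0.740 mcg/mL.
Trough 0.7 mcg/mL vs MEC 1 mcg/mL: subtherapeutic.

0.7 mcg/mL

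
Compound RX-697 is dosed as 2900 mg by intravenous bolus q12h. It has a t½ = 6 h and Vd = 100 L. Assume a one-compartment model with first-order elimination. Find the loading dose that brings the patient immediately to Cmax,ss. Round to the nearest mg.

3867 mg

f = (1/2)^(12/6) ≈ 0.250000; accumulation ratio R = 1/(1−f) ≈ 1.33333.
Loading dose to hit Cmax,ss on first dose: D_load = D_maint·R ≈ 2900 × 1.33333 ≈ 3866.66 mg.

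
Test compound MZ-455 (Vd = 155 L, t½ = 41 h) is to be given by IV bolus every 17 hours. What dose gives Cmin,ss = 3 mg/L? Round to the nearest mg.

155 mg

τ/t½ = 17/41 ≈ 0.41463, so f = (1/2)^(17/41) ≈ 0.750210.
Cmin,ss = (D/Vd)·f/(1−f), so D = Cmin,ss·Vd·(1−f)/f.
D = 3 × 155 × (1−f)/f ≈ 3 × 155 × 0.33296 ≈ 154.83 mg.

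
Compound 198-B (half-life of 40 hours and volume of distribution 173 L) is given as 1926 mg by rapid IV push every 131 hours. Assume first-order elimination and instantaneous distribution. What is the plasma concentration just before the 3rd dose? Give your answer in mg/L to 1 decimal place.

1.3 mg/L

f = (1/2)^(τ/t½) = (1/2)^(131/40) ≈ 0.1033.
C₀ = D/Vd = 1926/173 ≈ 11.133 mg/L.
Before the 3rd dose, 2 doses have been given. Superposition: Cmin = C₀·(f + f²).
≈ 11.133 × (0.1033 + 0.0107) ≈ 11.133 × 0.1140 ≈ 1.269 mg/L.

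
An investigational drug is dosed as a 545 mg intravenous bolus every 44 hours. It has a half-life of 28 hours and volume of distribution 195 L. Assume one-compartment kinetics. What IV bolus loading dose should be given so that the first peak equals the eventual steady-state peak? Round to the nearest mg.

f = (1/2)^(44/28) ≈ 0.336475; accumulation ratio R = 1/(1−f) ≈ 1.50710.
Loading dose to hit Cmax,ss on first dose: D_load = D_maint·R ≈ 545 × 1.50710 ≈ 821.37 mg.

821 mg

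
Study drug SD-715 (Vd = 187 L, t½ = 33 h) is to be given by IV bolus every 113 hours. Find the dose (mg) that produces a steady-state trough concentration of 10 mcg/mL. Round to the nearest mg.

18204 mg

τ/t½ = 113/33 ≈ 3.4242, so f = (1/2)^(113/33) ≈ 0.093154.
Cmin,ss = (D/Vd)·f/(1−f), so D = Cmin,ss·Vd·(1−f)/f.
D = 10 × 187 × (1−f)/f ≈ 10 × 187 × 9.73491 ≈ 18204.28 mg.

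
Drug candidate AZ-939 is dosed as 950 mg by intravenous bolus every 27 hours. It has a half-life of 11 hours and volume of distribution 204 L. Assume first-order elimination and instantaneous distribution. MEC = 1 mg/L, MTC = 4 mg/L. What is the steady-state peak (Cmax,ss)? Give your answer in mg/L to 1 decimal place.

5.7 mg/L

τ/t½ = 27/11 ≈ 2.4545, so fraction remaining f = (1/2)^(27/11) ≈ 0.1824.
At steady state, accumulation factor R = 1/(1 − e^(−kτ)) ≈ 1.2231.
Single-dose peak C₀ = D/Vd = 950/204 ≈ 4.657 mg/L.
Steady-state peak Cmax,ss = C₀·R ≈ 4.657 × 1.2231 ≈ 5.696 mg/L.
Peak 5.7 mg/L vs MTC 4 mg/L: exceeds toxic threshold.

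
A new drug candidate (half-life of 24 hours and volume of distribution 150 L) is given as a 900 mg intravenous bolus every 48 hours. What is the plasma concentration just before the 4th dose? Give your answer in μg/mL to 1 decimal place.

2.0 μg/mL

f = (1/2)^(τ/t½) = (1/2)^(48/24) ≈ 0.2500.
C₀ = D/Vd = 900/150 ≈ 6.000 μg/mL.
Before the 4th dose, 3 doses have been given. Superposition: Cmin = C₀·(f + f² + … + f^3).
≈ 6.000 × (0.2500 + 0.0625 + 0.0156) ≈ 6.000 × 0.3281 ≈ 1.969 μg/mL.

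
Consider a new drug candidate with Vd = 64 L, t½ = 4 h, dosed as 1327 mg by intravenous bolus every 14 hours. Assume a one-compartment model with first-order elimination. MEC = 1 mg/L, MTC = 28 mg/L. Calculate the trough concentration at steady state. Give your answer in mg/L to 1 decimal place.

k = ln2/t½ = ln2/4 ≈ 0.173287 h⁻¹; fraction remaining f = e^(−kτ) = e^(−0.173287×14) ≈ 0.0884.
Accumulation ratio R = 1/(1 − f) ≈ 1/0.9116 ≈ 1.0970.
Each bolus raises the concentration by D/Vd = 1327/64 ≈ 20.734 mg/L.
Cmax,ss = C₀/(1 − f) ≈ 20.734/0.9116 ≈ 22.745 mg/L.
One interval later, Cmin,ss = Cmax,ss·e^(−kτ) ≈ 22.745 × 0.0884 ≈ 2.011 mg/L.
Trough 2.0 mg/L vs MEC 1 mg/L: adequate.

2.0 mg/L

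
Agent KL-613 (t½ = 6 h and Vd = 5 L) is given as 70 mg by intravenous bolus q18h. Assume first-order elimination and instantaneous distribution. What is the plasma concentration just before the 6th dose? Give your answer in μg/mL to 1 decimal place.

f = (1/2)^(τ/t½) = (1/2)^(18/6) ≈ 0.1250.
C₀ = D/Vd = 70/5 ≈ 14.000 μg/mL.
Before the 6th dose, 5 doses have been given. Superposition: Cmin = C₀·(f + f² + … + f^5).
≈ 14.000 × (0.1250 + 0.0156 + 0.0020 + 0.0002 + 0.0000) ≈ 14.000 × 0.1428 ≈ 1.999 μg/mL.

2.0 μg/mL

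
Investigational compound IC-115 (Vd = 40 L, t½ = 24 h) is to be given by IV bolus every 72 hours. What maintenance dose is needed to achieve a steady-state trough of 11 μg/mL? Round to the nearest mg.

3080 mg

τ/t½ = 72/24 ≈ 3, so f = (1/2)^(72/24) ≈ 0.125000.
Cmin,ss = (D/Vd)·f/(1−f), so D = Cmin,ss·Vd·(1−f)/f.
D = 11 × 40 × (1−f)/f ≈ 11 × 40 × 7.00000 ≈ 3080.00 mg.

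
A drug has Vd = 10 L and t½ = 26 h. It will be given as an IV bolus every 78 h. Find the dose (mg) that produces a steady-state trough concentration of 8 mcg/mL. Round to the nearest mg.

τ/t½ = 78/26 ≈ 3, so f = (1/2)^(78/26) ≈ 0.125000.
Cmin,ss = (D/Vd)·f/(1−f), so D = Cmin,ss·Vd·(1−f)/f.
D = 8 × 10 × (1−f)/f ≈ 8 × 10 × 7.00000 ≈ 560.00 mg.

560 mg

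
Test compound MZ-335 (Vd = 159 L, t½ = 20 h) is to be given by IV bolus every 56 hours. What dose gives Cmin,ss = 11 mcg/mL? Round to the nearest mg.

τ/t½ = 56/20 ≈ 2.8, so f = (1/2)^(56/20) ≈ 0.143587.
Cmin,ss = (D/Vd)·f/(1−f), so D = Cmin,ss·Vd·(1−f)/f.
D = 11 × 159 × (1−f)/f ≈ 11 × 159 × 5.96442 ≈ 10431.77 mg.

10432 mg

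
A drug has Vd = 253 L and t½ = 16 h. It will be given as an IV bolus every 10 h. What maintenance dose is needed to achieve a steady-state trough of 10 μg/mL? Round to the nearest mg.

τ/t½ = 10/16 ≈ 0.625, so f = (1/2)^(10/16) ≈ 0.648420.
Cmin,ss = (D/Vd)·f/(1−f), so D = Cmin,ss·Vd·(1−f)/f.
D = 10 × 253 × (1−f)/f ≈ 10 × 253 × 0.54221 ≈ 1371.79 mg.

1372 mg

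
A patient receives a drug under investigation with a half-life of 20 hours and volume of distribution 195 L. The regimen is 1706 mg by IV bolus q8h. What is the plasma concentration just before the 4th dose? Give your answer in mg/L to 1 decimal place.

f = (1/2)^(τ/t½) = (1/2)^(8/20) ≈ 0.7579.
C₀ = D/Vd = 1706/195 ≈ 8.749 mg/L.
Before the 4th dose, 3 doses have been given. Superposition: Cmin = C₀·(f + f² + … + f^3).
≈ 8.749 × (0.7579 + 0.5744 + 0.4353) ≈ 8.749 × 1.7676 ≈ 15.465 mg/L.

15.5 mg/L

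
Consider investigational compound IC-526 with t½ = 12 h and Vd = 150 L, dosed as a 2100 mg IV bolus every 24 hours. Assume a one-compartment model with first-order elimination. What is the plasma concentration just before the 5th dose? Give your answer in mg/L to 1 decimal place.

4.6 mg/L

f = (1/2)^(τ/t½) = (1/2)^(24/12) ≈ 0.2500.
C₀ = D/Vd = 2100/150 ≈ 14.000 mg/L.
Before the 5th dose, 4 doses have been given. Superposition: Cmin = C₀·(f + f² + … + f^4).
≈ 14.000 × (0.2500 + 0.0625 + 0.0156 + 0.0039) ≈ 14.000 × 0.3320 ≈ 4.648 mg/L.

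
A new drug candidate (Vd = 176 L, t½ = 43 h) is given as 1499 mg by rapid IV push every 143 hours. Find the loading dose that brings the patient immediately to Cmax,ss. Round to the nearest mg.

f = (1/2)^(143/43) ≈ 0.099747; accumulation ratio R = 1/(1−f) ≈ 1.11080.
Loading dose to hit Cmax,ss on first dose: D_load = D_maint·R ≈ 1499 × 1.11080 ≈ 1665.09 mg.

1665 mg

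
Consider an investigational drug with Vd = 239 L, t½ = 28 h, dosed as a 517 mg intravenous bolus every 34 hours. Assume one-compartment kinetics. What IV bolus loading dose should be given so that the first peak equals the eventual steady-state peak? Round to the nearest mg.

f = (1/2)^(34/28) ≈ 0.430986; accumulation ratio R = 1/(1−f) ≈ 1.75743.
Loading dose to hit Cmax,ss on first dose: D_load = D_maint·R ≈ 517 × 1.75743 ≈ 908.59 mg.

909 mg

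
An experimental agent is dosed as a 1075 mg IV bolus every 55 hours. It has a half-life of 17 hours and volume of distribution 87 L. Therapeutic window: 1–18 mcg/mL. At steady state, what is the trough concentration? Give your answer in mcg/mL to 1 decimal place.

1.5 mcg/mL

τ/t½ = 55/17 ≈ 3.2353, so fraction remaining f = (1/2)^(55/17) ≈ 0.1062.
Each bolus raises the concentration by D/Vd = 1075/87 ≈ 12.356 mcg/mL.
Steady-state trough Cmin,ss = C₀·f/(1−f) ≈ 12.356 × 0.1062/0.8938 ≈ 1.468 mcg/mL.
Trough 1.5 mcg/mL vs MEC 1 mcg/mL: adequate.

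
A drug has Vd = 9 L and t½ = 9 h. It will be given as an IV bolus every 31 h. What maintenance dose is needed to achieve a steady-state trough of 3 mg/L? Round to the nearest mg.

267 mg

τ/t½ = 31/9 ≈ 3.4444, so f = (1/2)^(31/9) ≈ 0.091858.
Cmin,ss = (D/Vd)·f/(1−f), so D = Cmin,ss·Vd·(1−f)/f.
D = 3 × 9 × (1−f)/f ≈ 3 × 9 × 9.88637 ≈ 266.93 mg.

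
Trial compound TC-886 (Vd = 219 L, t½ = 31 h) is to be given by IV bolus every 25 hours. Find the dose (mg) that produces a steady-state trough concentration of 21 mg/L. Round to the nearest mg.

3444 mg

τ/t½ = 25/31 ≈ 0.80645, so f = (1/2)^(25/31) ≈ 0.571786.
Cmin,ss = (D/Vd)·f/(1−f), so D = Cmin,ss·Vd·(1−f)/f.
D = 21 × 219 × (1−f)/f ≈ 21 × 219 × 0.74891 ≈ 3444.24 mg.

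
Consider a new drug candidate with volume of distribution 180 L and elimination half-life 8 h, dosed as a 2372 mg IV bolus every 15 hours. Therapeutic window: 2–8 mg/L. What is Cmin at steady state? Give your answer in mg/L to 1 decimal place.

4.9 mg/L

Over one 15-h interval, 15/8 ≈ 1.875 half-lives elapse, leaving f ≈ 0.2726 of each dose.
Single-dose peak C₀ = D/Vd = 2372/180 ≈ 13.178 mg/L.
Steady-state trough Cmin,ss = C₀·f/(1−f) ≈ 13.178 × 0.2726/0.7274 ≈ 4.939 mg/L.
Trough 4.9 mg/L vs MEC 2 mg/L: adequate.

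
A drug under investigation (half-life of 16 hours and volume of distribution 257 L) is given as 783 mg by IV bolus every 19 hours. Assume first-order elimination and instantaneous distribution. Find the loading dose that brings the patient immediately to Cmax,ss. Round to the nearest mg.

1396 mg

f = (1/2)^(19/16) ≈ 0.439063; accumulation ratio R = 1/(1−f) ≈ 1.78273.
Loading dose to hit Cmax,ss on first dose: D_load = D_maint·R ≈ 783 × 1.78273 ≈ 1395.88 mg.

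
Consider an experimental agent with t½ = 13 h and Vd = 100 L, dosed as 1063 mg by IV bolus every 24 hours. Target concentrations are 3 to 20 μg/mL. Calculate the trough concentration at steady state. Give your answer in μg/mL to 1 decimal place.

4.1 μg/mL

τ/t½ = 24/13 ≈ 1.8462, so fraction remaining f = (1/2)^(24/13) ≈ 0.2781.
At steady state, accumulation factor R = 1/(1 − e^(−kτ)) ≈ 1.3852.
Each bolus raises the concentration by D/Vd = 1063/100 ≈ 10.630 μg/mL.
Steady-state peak Cmax,ss = C₀·R ≈ 10.630 × 1.3852 ≈ 14.725 μg/mL.
One interval later, Cmin,ss = Cmax,ss·e^(−kτ) ≈ 14.725 × 0.2781 ≈ 4.095 μg/mL.
Trough 4.1 μg/mL vs MEC 3 μg/mL: adequate.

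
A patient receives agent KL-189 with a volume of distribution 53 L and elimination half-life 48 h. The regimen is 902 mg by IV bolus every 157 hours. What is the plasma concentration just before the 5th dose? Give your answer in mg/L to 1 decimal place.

2.0 mg/L

f = (1/2)^(τ/t½) = (1/2)^(157/48) ≈ 0.1036.
C₀ = D/Vd = 902/53 ≈ 17.019 mg/L.
Before the 5th dose, 4 doses have been given. Superposition: Cmin = C₀·(f + f² + … + f^4).
≈ 17.019 × (0.1036 + 0.0107 + 0.0011 + 0.0001) ≈ 17.019 × 0.1155 ≈ 1.966 mg/L.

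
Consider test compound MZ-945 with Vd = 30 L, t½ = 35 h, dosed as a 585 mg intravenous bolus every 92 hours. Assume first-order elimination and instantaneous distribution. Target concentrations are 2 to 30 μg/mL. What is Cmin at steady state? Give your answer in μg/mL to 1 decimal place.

3.8 μg/mL

Over one 92-h interval, 92/35 ≈ 2.6286 half-lives elapse, leaving f ≈ 0.1617 of each dose.
Single-dose peak C₀ = D/Vd = 585/30 ≈ 19.500 μg/mL.
Steady-state trough Cmin,ss = C₀·f/(1−f) ≈ 19.500 × 0.1617/0.8383 ≈ 3.761 μg/mL.
Trough 3.8 μg/mL vs MEC 2 μg/mL: adequate.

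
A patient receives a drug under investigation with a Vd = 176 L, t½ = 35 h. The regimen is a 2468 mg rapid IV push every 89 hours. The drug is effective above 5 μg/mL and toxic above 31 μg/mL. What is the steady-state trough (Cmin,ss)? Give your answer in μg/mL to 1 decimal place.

Over one 89-h interval, 89/35 ≈ 2.5429 half-lives elapse, leaving f ≈ 0.1716 of each dose.
Single-dose peak C₀ = D/Vd = 2468/176 ≈ 14.023 μg/mL.
Steady-state trough Cmin,ss = C₀·f/(1−f) ≈ 14.023 × 0.1716/0.8284 ≈ 2.905 μg/mL.
Trough 2.9 μg/mL vs MEC 5 μg/mL: subtherapeutic.

2.9 μg/mL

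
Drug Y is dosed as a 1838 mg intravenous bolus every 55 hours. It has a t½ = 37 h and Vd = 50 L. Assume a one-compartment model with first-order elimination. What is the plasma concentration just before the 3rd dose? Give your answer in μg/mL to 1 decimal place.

17.8 μg/mL

f = (1/2)^(τ/t½) = (1/2)^(55/37) ≈ 0.3569.
C₀ = D/Vd = 1838/50 ≈ 36.760 μg/mL.
Before the 3rd dose, 2 doses have been given. Superposition: Cmin = C₀·(f + f²).
≈ 36.760 × (0.3569 + 0.1274) ≈ 36.760 × 0.4843 ≈ 17.803 μg/mL.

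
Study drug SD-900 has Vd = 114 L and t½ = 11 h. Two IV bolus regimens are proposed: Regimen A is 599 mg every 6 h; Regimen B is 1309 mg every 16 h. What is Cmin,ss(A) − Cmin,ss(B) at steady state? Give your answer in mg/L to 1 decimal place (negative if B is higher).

Regimen A: f = (1/2)^(6/11) ≈ 0.6852; Cmin,ss = (599/114)·f/(1−f) ≈ 11.437 mg/L.
Regimen B: f = (1/2)^(16/11) ≈ 0.3649; Cmin,ss = (1309/114)·f/(1−f) ≈ 6.597 mg/L.
Difference ≈ 11.437 − 6.597 ≈ 4.840 mg/L.

4.8 mg/L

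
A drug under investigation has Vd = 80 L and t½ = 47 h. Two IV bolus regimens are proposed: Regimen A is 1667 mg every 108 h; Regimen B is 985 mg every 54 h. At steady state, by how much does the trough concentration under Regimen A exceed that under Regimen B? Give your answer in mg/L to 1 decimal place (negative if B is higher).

-4.8 mg/L

Regimen A: f = (1/2)^(108/47) ≈ 0.2034; Cmin,ss = (1667/80)·f/(1−f) ≈ 5.321 mg/L.
Regimen B: f = (1/2)^(54/47) ≈ 0.4510; Cmin,ss = (985/80)·f/(1−f) ≈ 10.115 mg/L.
Difference ≈ 5.321 − 10.115 ≈ -4.794 mg/L.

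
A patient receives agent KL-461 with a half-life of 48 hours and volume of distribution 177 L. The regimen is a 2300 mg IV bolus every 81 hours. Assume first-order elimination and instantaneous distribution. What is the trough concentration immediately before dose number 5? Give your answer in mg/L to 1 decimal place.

5.8 mg/L

f = (1/2)^(τ/t½) = (1/2)^(81/48) ≈ 0.3105.
C₀ = D/Vd = 2300/177 ≈ 12.994 mg/L.
Before the 5th dose, 4 doses have been given. Superposition: Cmin = C₀·(f + f² + … + f^4).
≈ 12.994 × (0.3105 + 0.0964 + 0.0299 + 0.0093) ≈ 12.994 × 0.4461 ≈ 5.797 mg/L.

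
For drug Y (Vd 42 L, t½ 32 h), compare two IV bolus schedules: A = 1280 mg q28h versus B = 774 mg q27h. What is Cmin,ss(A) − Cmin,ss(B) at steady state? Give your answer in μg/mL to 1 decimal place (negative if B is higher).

13.4 μg/mL

Regimen A: f = (1/2)^(28/32) ≈ 0.5453; Cmin,ss = (1280/42)·f/(1−f) ≈ 36.549 μg/mL.
Regimen B: f = (1/2)^(27/32) ≈ 0.5572; Cmin,ss = (774/42)·f/(1−f) ≈ 23.190 μg/mL.
Difference ≈ 36.549 − 23.190 ≈ 13.359 μg/mL.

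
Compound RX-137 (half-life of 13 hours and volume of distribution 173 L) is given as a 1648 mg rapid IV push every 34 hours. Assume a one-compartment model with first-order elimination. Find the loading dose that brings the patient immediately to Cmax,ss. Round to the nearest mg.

f = (1/2)^(34/13) ≈ 0.163189; accumulation ratio R = 1/(1−f) ≈ 1.19501.
Loading dose to hit Cmax,ss on first dose: D_load = D_maint·R ≈ 1648 × 1.19501 ≈ 1969.38 mg.

1969 mg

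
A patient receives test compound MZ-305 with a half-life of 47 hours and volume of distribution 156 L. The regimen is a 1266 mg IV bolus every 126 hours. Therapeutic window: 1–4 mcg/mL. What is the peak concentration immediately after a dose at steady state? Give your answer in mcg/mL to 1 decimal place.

τ/t½ = 126/47 ≈ 2.6809, so fraction remaining f = (1/2)^(126/47) ≈ 0.1559.
At steady state, accumulation factor R = 1/(1 − e^(−kτ)) ≈ 1.1847.
Each bolus raises the concentration by D/Vd = 1266/156 ≈ 8.115 mcg/mL.
Steady-state peak Cmax,ss = C₀·R ≈ 8.115 × 1.1847 ≈ 9.614 mcg/mL.
Peak 9.6 mcg/mL vs MTC 4 mcg/mL: exceeds toxic threshold.

9.6 mcg/mL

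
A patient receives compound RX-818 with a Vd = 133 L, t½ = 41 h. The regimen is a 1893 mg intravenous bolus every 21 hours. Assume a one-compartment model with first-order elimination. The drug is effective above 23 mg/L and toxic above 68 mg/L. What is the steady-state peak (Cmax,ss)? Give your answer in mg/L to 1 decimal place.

k = ln2/t½ = ln2/41 ≈ 0.016906 h⁻¹; fraction remaining f = e^(−kτ) = e^(−0.016906×21) ≈ 0.7012.
Accumulation ratio R = 1/(1 − f) ≈ 1/0.2988 ≈ 3.3467.
Each bolus raises the concentration by D/Vd = 1893/133 ≈ 14.233 mg/L.
Steady-state peak Cmax,ss = C₀·R ≈ 14.233 × 3.3467 ≈ 47.634 mg/L.
Peak 47.6 mg/L vs MTC 68 mg/L: below toxic threshold.

47.6 mg/L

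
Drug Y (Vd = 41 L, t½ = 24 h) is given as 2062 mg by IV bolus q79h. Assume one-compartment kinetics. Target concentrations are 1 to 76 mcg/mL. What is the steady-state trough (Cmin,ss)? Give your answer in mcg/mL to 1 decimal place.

5.7 mcg/mL

Over one 79-h interval, 79/24 ≈ 3.2917 half-lives elapse, leaving f ≈ 0.1021 of each dose.
Each bolus raises the concentration by D/Vd = 2062/41 ≈ 50.293 mcg/mL.
Steady-state trough Cmin,ss = C₀·f/(1−f) ≈ 50.293 × 0.1021/0.8979 ≈ 5.719 mcg/mL.
Trough 5.7 mcg/mL vs MEC 1 mcg/mL: adequate.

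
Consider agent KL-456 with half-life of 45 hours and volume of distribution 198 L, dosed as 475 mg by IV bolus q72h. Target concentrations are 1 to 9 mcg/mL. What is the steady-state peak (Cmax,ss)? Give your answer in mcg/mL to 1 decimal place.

k = ln2/t½ = ln2/45 ≈ 0.015403 h⁻¹; fraction remaining f = e^(−kτ) = e^(−0.015403×72) ≈ 0.3299.
At steady state, accumulation factor R = 1/(1 − e^(−kτ)) ≈ 1.4923.
Single-dose peak C₀ = D/Vd = 475/198 ≈ 2.399 mcg/mL.
Steady-state peak Cmax,ss = C₀·R ≈ 2.399 × 1.4923 ≈ 3.580 mcg/mL.
Peak 3.6 mcg/mL vs MTC 9 mcg/mL: below toxic threshold.

3.6 mcg/mL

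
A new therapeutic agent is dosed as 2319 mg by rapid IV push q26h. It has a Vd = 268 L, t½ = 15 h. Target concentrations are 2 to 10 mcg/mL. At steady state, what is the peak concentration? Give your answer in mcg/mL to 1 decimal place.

k = ln2/t½ = ln2/15 ≈ 0.046210 h⁻¹; fraction remaining f = e^(−kτ) = e^(−0.046210×26) ≈ 0.3008.
Accumulation ratio R = 1/(1 − f) ≈ 1/0.6992 ≈ 1.4302.
Single-dose peak C₀ = D/Vd = 2319/268 ≈ 8.653 mcg/mL.
Steady-state peak Cmax,ss = C₀·R ≈ 8.653 × 1.4302 ≈ 12.376 mcg/mL.
Peak 12.4 mcg/mL vs MTC 10 mcg/mL: exceeds toxic threshold.

12.4 mcg/mL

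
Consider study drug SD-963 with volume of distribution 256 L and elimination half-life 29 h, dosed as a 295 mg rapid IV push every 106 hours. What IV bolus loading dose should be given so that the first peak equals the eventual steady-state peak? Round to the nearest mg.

320 mg

f = (1/2)^(106/29) ≈ 0.079375; accumulation ratio R = 1/(1−f) ≈ 1.08622.
Loading dose to hit Cmax,ss on first dose: D_load = D_maint·R ≈ 295 × 1.08622 ≈ 320.43 mg.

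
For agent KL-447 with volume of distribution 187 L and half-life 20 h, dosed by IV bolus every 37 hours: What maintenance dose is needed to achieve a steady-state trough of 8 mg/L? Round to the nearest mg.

τ/t½ = 37/20 ≈ 1.85, so f = (1/2)^(37/20) ≈ 0.277392.
Cmin,ss = (D/Vd)·f/(1−f), so D = Cmin,ss·Vd·(1−f)/f.
D = 8 × 187 × (1−f)/f ≈ 8 × 187 × 2.60501 ≈ 3897.09 mg.

3897 mg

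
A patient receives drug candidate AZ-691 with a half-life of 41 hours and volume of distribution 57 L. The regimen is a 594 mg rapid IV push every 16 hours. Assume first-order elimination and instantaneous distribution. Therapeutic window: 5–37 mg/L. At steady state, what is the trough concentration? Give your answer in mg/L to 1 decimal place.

τ/t½ = 16/41 ≈ 0.39024, so fraction remaining f = (1/2)^(16/41) ≈ 0.7630.
Accumulation ratio R = 1/(1 − f) ≈ 1/0.2370 ≈ 4.2194.
Each bolus raises the concentration by D/Vd = 594/57 ≈ 10.421 mg/L.
Steady-state peak Cmax,ss = C₀·R ≈ 10.421 × 4.2194 ≈ 43.970 mg/L.
One interval later, Cmin,ss = Cmax,ss·e^(−kτ) ≈ 43.970 × 0.7630 ≈ 33.549 mg/L.
Trough 33.5 mg/L vs MEC 5 mg/L: adequate.

33.5 mg/L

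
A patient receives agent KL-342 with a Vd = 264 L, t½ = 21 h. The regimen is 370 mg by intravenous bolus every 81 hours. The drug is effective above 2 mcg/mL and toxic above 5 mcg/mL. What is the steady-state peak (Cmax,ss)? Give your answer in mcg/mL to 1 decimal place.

1.5 mcg/mL

τ/t½ = 81/21 ≈ 3.8571, so fraction remaining f = (1/2)^(81/21) ≈ 0.0690.
At steady state, accumulation factor R = 1/(1 − e^(−kτ)) ≈ 1.0741.
Each bolus raises the concentration by D/Vd = 370/264 ≈ 1.402 mcg/mL.
Cmax,ss = C₀/(1 − f) ≈ 1.402/0.9310 ≈ 1.506 mcg/mL.
Peak 1.5 mcg/mL vs MTC 5 mcg/mL: below toxic threshold.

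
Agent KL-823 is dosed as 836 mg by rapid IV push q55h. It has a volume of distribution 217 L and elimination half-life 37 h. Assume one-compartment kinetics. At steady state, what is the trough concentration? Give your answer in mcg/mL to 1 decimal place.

2.1 mcg/mL

k = ln2/t½ = ln2/37 ≈ 0.018734 h⁻¹; fraction remaining f = e^(−kτ) = e^(−0.018734×55) ≈ 0.3569.
Accumulation ratio R = 1/(1 − f) ≈ 1/0.6431 ≈ 1.5550.
Single-dose peak C₀ = D/Vd = 836/217 ≈ 3.853 mcg/mL.
Steady-state peak Cmax,ss = C₀·R ≈ 3.853 × 1.5550 ≈ 5.991 mcg/mL.
One interval later, Cmin,ss = Cmax,ss·e^(−kτ) ≈ 5.991 × 0.3569 ≈ 2.138 mcg/mL.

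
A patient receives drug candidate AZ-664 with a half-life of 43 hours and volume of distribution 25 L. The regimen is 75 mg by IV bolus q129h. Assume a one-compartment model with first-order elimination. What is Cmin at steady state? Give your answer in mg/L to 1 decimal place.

τ = 129 h = 3 half-lives, so f = (1/2)^3 = 0.125.
At steady state, R = 1/(1 − 0.125) = 8/7.
Single-dose peak C₀ = D/Vd = 75/25 = 3 mg/L.
Steady-state peak Cmax,ss = C₀·R = 3 × 8/7 ≈ 3.429 mg/L.
Steady-state trough Cmin,ss = Cmax,ss·f ≈ 3.429 × 0.125 ≈ 0.429 mg/L.

0.4 mg/L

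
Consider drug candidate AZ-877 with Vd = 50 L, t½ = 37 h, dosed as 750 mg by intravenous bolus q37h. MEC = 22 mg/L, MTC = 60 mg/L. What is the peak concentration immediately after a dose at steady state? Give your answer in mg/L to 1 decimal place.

τ = 37 h = 1 half-life, so f = (1/2)^1 = 0.5.
Accumulation ratio R = 1/(1 − f) = 1/0.5 = 2/1.
Single-dose peak C₀ = D/Vd = 750/50 = 15 mg/L.
Steady-state peak Cmax,ss = C₀·R = 15 × 2/1 ≈ 30.000 mg/L.
Peak 30.0 mg/L vs MTC 60 mg/L: below toxic threshold.

30.0 mg/L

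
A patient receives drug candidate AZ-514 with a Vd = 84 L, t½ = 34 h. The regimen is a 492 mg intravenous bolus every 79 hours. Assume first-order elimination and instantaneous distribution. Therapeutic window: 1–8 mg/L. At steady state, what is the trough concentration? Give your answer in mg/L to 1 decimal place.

1.5 mg/L

Over one 79-h interval, 79/34 ≈ 2.3235 half-lives elapse, leaving f ≈ 0.1998 of each dose.
Accumulation ratio R = 1/(1 − f) ≈ 1/0.8002 ≈ 1.2497.
Single-dose peak C₀ = D/Vd = 492/84 ≈ 5.857 mg/L.
Steady-state peak Cmax,ss = C₀·R ≈ 5.857 × 1.2497 ≈ 7.319 mg/L.
Steady-state trough Cmin,ss = Cmax,ss·f ≈ 7.319 × 0.1998 ≈ 1.462 mg/L.
Trough 1.5 mg/L vs MEC 1 mg/L: adequate.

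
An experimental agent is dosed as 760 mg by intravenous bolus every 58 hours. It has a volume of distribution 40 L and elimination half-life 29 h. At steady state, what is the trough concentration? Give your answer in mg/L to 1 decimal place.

6.3 mg/L

τ = 58 h = 2 half-lives, so f = (1/2)^2 = 0.25.
Accumulation ratio R = 1/(1 − f) = 1/0.75 = 4/3.
Single-dose peak C₀ = D/Vd = 760/40 = 19 mg/L.
Steady-state peak Cmax,ss = C₀·R = 19 × 4/3 ≈ 25.333 mg/L.
Steady-state trough Cmin,ss = Cmax,ss·f ≈ 25.333 × 0.25 ≈ 6.333 mg/L.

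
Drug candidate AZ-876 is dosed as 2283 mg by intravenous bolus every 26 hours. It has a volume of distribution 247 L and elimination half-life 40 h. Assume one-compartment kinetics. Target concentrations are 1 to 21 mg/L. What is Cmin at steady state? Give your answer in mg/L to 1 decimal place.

τ/t½ = 26/40 ≈ 0.65, so fraction remaining f = (1/2)^(26/40) ≈ 0.6373.
Single-dose peak C₀ = D/Vd = 2283/247 ≈ 9.243 mg/L.
Steady-state trough Cmin,ss = C₀·f/(1−f) ≈ 9.243 × 0.6373/0.3627 ≈ 16.241 mg/L.
Trough 16.2 mg/L vs MEC 1 mg/L: adequate.

16.2 mg/L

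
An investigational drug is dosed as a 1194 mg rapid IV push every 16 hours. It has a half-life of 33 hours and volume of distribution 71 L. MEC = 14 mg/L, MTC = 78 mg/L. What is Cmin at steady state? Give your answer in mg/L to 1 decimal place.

42.1 mg/L

k = ln2/t½ = ln2/33 ≈ 0.021004 h⁻¹; fraction remaining f = e^(−kτ) = e^(−0.021004×16) ≈ 0.7146.
Each bolus raises the concentration by D/Vd = 1194/71 ≈ 16.817 mg/L.
Steady-state trough Cmin,ss = C₀·f/(1−f) ≈ 16.817 × 0.7146/0.2854 ≈ 42.107 mg/L.
Trough 42.1 mg/L vs MEC 14 mg/L: adequate.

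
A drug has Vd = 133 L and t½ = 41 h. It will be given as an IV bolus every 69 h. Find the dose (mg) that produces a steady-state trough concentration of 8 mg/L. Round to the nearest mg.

τ/t½ = 69/41 ≈ 1.6829, so f = (1/2)^(69/41) ≈ 0.311450.
Cmin,ss = (D/Vd)·f/(1−f), so D = Cmin,ss·Vd·(1−f)/f.
D = 8 × 133 × (1−f)/f ≈ 8 × 133 × 2.21079 ≈ 2352.28 mg.

2352 mg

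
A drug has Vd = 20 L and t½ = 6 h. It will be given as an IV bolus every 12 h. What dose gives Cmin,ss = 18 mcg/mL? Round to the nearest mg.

τ/t½ = 12/6 ≈ 2, so f = (1/2)^(12/6) ≈ 0.250000.
Cmin,ss = (D/Vd)·f/(1−f), so D = Cmin,ss·Vd·(1−f)/f.
D = 18 × 20 × (1−f)/f ≈ 18 × 20 × 3.00000 ≈ 1080.00 mg.

1080 mg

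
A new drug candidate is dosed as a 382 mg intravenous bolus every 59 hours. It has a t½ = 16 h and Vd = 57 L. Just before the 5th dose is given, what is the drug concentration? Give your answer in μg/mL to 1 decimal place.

f = (1/2)^(τ/t½) = (1/2)^(59/16) ≈ 0.0776.
C₀ = D/Vd = 382/57 ≈ 6.702 μg/mL.
Before the 5th dose, 4 doses have been given. Superposition: Cmin = C₀·(f + f² + … + f^4).
≈ 6.702 × (0.0776 + 0.0060 + 0.0005 + 0.0000) ≈ 6.702 × 0.0841 ≈ 0.564 μg/mL.

0.6 μg/mL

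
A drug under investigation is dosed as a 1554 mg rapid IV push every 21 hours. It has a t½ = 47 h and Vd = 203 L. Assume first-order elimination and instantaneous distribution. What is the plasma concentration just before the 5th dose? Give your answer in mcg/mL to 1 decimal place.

15.0 mcg/mL

f = (1/2)^(τ/t½) = (1/2)^(21/47) ≈ 0.7337.
C₀ = D/Vd = 1554/203 ≈ 7.655 mcg/mL.
Before the 5th dose, 4 doses have been given. Superposition: Cmin = C₀·(f + f² + … + f^4).
≈ 7.655 × (0.7337 + 0.5383 + 0.3950 + 0.2898) ≈ 7.655 × 1.9568 ≈ 14.979 mcg/mL.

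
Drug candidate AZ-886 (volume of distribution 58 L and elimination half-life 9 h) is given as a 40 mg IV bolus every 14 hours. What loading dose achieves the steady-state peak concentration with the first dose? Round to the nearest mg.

f = (1/2)^(14/9) ≈ 0.340198; accumulation ratio R = 1/(1−f) ≈ 1.51561.
Loading dose to hit Cmax,ss on first dose: D_load = D_maint·R ≈ 40 × 1.51561 ≈ 60.62 mg.

61 mg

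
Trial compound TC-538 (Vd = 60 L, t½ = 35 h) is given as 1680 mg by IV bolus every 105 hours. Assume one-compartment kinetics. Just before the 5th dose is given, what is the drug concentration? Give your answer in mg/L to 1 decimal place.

4.0 mg/L

f = (1/2)^(τ/t½) = (1/2)^(105/35) ≈ 0.1250.
C₀ = D/Vd = 1680/60 ≈ 28.000 mg/L.
Before the 5th dose, 4 doses have been given. Superposition: Cmin = C₀·(f + f² + … + f^4).
≈ 28.000 × (0.1250 + 0.0156 + 0.0020 + 0.0002) ≈ 28.000 × 0.1428 ≈ 3.998 mg/L.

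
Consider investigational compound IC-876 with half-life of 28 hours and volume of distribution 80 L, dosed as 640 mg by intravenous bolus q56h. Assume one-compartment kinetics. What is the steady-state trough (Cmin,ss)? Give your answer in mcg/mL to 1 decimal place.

τ = 56 h = 2 half-lives, so f = (1/2)^2 = 0.25.
Accumulation ratio R = 1/(1 − f) = 1/0.75 = 4/3.
Single-dose peak C₀ = D/Vd = 640/80 = 8 mcg/mL.
Steady-state peak Cmax,ss = C₀·R = 8 × 4/3 ≈ 10.667 mcg/mL.
Steady-state trough Cmin,ss = Cmax,ss·f ≈ 10.667 × 0.25 ≈ 2.667 mcg/mL.

2.7 mcg/mL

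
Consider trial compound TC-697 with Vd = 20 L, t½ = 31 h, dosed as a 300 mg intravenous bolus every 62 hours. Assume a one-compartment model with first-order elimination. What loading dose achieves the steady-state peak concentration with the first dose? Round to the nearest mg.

f = (1/2)^(62/31) ≈ 0.250000; accumulation ratio R = 1/(1−f) ≈ 1.33333.
Loading dose to hit Cmax,ss on first dose: D_load = D_maint·R ≈ 300 × 1.33333 ≈ 400.00 mg.

400 mg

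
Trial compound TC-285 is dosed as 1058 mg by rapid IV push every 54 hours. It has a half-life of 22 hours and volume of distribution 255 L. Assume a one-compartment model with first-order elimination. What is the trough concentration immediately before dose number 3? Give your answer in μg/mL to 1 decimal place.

0.9 μg/mL

f = (1/2)^(τ/t½) = (1/2)^(54/22) ≈ 0.1824.
C₀ = D/Vd = 1058/255 ≈ 4.149 μg/mL.
Before the 3rd dose, 2 doses have been given. Superposition: Cmin = C₀·(f + f²).
≈ 4.149 × (0.1824 + 0.0333) ≈ 4.149 × 0.2157 ≈ 0.895 μg/mL.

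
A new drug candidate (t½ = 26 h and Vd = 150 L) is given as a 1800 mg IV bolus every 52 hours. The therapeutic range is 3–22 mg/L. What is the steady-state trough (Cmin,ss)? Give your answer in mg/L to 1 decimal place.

The dosing interval is 2 half-lives, so f = 2^(−2) = 0.25.
At steady state, R = 1/(1 − 0.25) = 4/3.
Single-dose peak C₀ = D/Vd = 1800/150 = 12 mg/L.
Steady-state peak Cmax,ss = C₀·R = 12 × 4/3 ≈ 16.000 mg/L.
Steady-state trough Cmin,ss = Cmax,ss·f ≈ 16.000 × 0.25 ≈ 4.000 mg/L.
Trough 4.0 mg/L vs MEC 3 mg/L: adequate.

4.0 mg/L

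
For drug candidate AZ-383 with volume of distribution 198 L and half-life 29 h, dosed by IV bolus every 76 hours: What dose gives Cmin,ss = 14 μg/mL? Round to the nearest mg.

14277 mg

τ/t½ = 76/29 ≈ 2.6207, so f = (1/2)^(76/29) ≈ 0.162590.
Cmin,ss = (D/Vd)·f/(1−f), so D = Cmin,ss·Vd·(1−f)/f.
D = 14 × 198 × (1−f)/f ≈ 14 × 198 × 5.15044 ≈ 14277.02 mg.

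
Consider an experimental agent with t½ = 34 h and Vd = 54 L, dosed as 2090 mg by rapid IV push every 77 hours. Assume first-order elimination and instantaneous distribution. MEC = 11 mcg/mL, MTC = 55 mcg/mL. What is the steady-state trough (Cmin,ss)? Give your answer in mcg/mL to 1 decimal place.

10.2 mcg/mL

τ/t½ = 77/34 ≈ 2.2647, so fraction remaining f = (1/2)^(77/34) ≈ 0.2081.
Each bolus raises the concentration by D/Vd = 2090/54 ≈ 38.704 mcg/mL.
Steady-state trough Cmin,ss = C₀·f/(1−f) ≈ 38.704 × 0.2081/0.7919 ≈ 10.171 mcg/mL.
Trough 10.2 mcg/mL vs MEC 11 mcg/mL: subtherapeutic.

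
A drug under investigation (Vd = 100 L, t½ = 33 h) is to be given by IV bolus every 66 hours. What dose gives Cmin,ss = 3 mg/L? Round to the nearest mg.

900 mg

τ/t½ = 66/33 ≈ 2, so f = (1/2)^(66/33) ≈ 0.250000.
Cmin,ss = (D/Vd)·f/(1−f), so D = Cmin,ss·Vd·(1−f)/f.
D = 3 × 100 × (1−f)/f ≈ 3 × 100 × 3.00000 ≈ 900.00 mg.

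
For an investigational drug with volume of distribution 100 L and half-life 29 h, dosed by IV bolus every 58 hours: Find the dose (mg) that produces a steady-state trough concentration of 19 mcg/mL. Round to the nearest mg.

τ/t½ = 58/29 ≈ 2, so f = (1/2)^(58/29) ≈ 0.250000.
Cmin,ss = (D/Vd)·f/(1−f), so D = Cmin,ss·Vd·(1−f)/f.
D = 19 × 100 × (1−f)/f ≈ 19 × 100 × 3.00000 ≈ 5700.00 mg.

5700 mg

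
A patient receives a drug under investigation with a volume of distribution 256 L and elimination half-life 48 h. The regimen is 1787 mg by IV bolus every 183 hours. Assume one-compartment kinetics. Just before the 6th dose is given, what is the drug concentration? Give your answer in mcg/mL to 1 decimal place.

f = (1/2)^(τ/t½) = (1/2)^(183/48) ≈ 0.0712.
C₀ = D/Vd = 1787/256 ≈ 6.980 mcg/mL.
Before the 6th dose, 5 doses have been given. Superposition: Cmin = C₀·(f + f² + … + f^5).
≈ 6.980 × (0.0712 + 0.0051 + 0.0004 + 0.0000 + 0.0000) ≈ 6.980 × 0.0767 ≈ 0.535 mcg/mL.

0.5 mcg/mL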